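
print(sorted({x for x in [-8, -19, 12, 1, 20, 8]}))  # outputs [-19, -8, 1, 8, 12, 20]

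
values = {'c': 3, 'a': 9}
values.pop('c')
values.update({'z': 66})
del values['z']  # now {'a': 9}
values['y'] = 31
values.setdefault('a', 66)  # 9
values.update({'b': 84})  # {'a': 9, 'y': 31, 'b': 84}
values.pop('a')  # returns 9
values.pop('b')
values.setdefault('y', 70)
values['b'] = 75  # {'y': 31, 'b': 75}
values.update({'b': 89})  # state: {'y': 31, 'b': 89}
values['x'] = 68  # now {'y': 31, 'b': 89, 'x': 68}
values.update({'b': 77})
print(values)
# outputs {'y': 31, 'b': 77, 'x': 68}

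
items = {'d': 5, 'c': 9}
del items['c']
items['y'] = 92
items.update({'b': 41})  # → {'d': 5, 'y': 92, 'b': 41}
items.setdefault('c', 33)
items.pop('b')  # 41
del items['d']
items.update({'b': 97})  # {'y': 92, 'c': 33, 'b': 97}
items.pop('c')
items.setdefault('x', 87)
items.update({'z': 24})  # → {'y': 92, 'b': 97, 'x': 87, 'z': 24}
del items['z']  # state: {'y': 92, 'b': 97, 'x': 87}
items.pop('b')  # 97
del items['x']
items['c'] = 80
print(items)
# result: {'y': 92, 'c': 80}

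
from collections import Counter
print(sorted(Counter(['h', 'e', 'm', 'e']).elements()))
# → ['e', 'e', 'h', 'm']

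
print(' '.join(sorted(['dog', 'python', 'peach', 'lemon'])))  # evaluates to dog lemon peach python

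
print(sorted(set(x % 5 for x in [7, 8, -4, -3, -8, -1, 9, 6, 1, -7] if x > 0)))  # [1, 2, 3, 4]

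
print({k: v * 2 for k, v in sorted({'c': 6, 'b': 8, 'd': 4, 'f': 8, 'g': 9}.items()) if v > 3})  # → {'b': 16, 'c': 12, 'd': 8, 'f': 16, 'g': 18}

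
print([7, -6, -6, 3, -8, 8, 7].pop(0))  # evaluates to 7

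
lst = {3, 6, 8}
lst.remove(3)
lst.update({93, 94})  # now {6, 8, 93, 94}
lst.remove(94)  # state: {6, 8, 93}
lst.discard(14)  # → {6, 8, 93}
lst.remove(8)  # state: {6, 93}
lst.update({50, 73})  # {6, 50, 73, 93}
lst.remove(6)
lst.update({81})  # {50, 73, 81, 93}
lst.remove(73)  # {50, 81, 93}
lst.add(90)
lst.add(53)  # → {50, 53, 81, 90, 93}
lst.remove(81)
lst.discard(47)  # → {50, 53, 90, 93}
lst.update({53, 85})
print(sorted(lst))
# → [50, 53, 85, 90, 93]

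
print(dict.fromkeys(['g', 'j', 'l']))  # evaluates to {'g': None, 'j': None, 'l': None}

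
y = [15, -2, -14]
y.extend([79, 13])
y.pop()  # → 13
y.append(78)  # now [15, -2, -14, 79, 78]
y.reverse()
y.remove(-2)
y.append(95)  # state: [78, 79, -14, 15, 95]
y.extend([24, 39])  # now [78, 79, -14, 15, 95, 24, 39]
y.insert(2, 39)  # [78, 79, 39, -14, 15, 95, 24, 39]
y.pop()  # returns 39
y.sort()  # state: [-14, 15, 24, 39, 78, 79, 95]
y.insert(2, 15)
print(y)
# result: [-14, 15, 15, 24, 39, 78, 79, 95]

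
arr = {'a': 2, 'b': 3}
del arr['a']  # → {'b': 3}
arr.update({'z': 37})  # {'b': 3, 'z': 37}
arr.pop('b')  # 3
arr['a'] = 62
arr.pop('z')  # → 37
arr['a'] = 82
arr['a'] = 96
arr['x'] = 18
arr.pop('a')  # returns 96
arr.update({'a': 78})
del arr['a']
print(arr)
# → {'x': 18}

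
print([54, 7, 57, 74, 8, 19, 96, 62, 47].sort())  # None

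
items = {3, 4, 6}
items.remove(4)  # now {3, 6}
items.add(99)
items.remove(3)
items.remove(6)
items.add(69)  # {69, 99}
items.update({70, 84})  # {69, 70, 84, 99}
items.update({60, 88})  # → {60, 69, 70, 84, 88, 99}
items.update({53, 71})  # {53, 60, 69, 70, 71, 84, 88, 99}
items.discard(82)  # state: {53, 60, 69, 70, 71, 84, 88, 99}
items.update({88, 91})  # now {53, 60, 69, 70, 71, 84, 88, 91, 99}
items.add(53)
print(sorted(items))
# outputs [53, 60, 69, 70, 71, 84, 88, 91, 99]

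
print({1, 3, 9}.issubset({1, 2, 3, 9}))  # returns True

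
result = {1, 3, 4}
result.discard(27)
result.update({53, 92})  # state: {1, 3, 4, 53, 92}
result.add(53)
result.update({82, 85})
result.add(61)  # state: {1, 3, 4, 53, 61, 82, 85, 92}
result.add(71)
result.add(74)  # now {1, 3, 4, 53, 61, 71, 74, 82, 85, 92}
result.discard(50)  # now {1, 3, 4, 53, 61, 71, 74, 82, 85, 92}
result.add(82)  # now {1, 3, 4, 53, 61, 71, 74, 82, 85, 92}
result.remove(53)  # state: {1, 3, 4, 61, 71, 74, 82, 85, 92}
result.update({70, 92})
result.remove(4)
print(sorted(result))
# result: [1, 3, 61, 70, 71, 74, 82, 85, 92]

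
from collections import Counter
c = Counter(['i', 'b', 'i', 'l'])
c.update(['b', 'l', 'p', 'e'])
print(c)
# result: Counter({'i': 2, 'b': 2, 'l': 2, 'p': 1, 'e': 1})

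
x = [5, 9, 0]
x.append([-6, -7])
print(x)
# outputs [5, 9, 0, [-6, -7]]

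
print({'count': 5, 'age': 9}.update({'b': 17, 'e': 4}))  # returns None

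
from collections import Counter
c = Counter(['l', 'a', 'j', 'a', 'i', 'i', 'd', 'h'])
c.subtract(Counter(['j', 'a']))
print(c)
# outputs Counter({'i': 2, 'l': 1, 'a': 1, 'd': 1, 'h': 1, 'j': 0})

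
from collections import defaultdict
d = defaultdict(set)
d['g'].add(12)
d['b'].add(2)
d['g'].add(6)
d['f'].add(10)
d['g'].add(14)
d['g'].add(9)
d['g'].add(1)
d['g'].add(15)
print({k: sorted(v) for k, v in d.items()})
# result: {'g': [1, 6, 9, 12, 14, 15], 'b': [2], 'f': [10]}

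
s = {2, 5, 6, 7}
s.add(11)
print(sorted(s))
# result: [2, 5, 6, 7, 11]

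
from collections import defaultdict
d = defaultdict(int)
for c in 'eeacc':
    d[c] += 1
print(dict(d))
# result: {'e': 2, 'a': 1, 'c': 2}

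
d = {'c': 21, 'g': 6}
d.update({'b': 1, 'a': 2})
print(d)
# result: {'c': 21, 'g': 6, 'b': 1, 'a': 2}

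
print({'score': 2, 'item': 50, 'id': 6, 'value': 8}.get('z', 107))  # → 107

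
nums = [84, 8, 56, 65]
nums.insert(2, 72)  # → [84, 8, 72, 56, 65]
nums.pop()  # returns 65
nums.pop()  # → 56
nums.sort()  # [8, 72, 84]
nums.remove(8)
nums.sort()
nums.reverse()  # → [84, 72]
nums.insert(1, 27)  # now [84, 27, 72]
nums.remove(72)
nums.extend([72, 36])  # [84, 27, 72, 36]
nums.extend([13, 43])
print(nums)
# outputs [84, 27, 72, 36, 13, 43]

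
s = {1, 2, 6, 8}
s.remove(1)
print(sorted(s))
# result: [2, 6, 8]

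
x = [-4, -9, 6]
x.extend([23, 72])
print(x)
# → [-4, -9, 6, 23, 72]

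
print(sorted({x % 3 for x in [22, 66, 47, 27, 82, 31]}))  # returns [0, 1, 2]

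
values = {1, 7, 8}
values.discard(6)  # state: {1, 7, 8}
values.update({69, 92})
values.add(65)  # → {1, 7, 8, 65, 69, 92}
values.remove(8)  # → {1, 7, 65, 69, 92}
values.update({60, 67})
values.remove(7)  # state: {1, 60, 65, 67, 69, 92}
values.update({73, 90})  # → {1, 60, 65, 67, 69, 73, 90, 92}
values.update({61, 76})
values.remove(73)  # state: {1, 60, 61, 65, 67, 69, 76, 90, 92}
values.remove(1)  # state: {60, 61, 65, 67, 69, 76, 90, 92}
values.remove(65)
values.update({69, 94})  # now {60, 61, 67, 69, 76, 90, 92, 94}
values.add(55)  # {55, 60, 61, 67, 69, 76, 90, 92, 94}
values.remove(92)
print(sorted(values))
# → [55, 60, 61, 67, 69, 76, 90, 94]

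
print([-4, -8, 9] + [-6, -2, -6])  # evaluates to [-4, -8, 9, -6, -2, -6]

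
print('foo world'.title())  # Foo World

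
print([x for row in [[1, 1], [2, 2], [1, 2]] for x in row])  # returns [1, 1, 2, 2, 1, 2]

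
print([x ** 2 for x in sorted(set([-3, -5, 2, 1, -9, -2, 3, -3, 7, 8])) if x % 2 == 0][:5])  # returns [4, 4, 64]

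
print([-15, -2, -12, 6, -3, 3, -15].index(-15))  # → 0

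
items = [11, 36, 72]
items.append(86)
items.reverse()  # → [86, 72, 36, 11]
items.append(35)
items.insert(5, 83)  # [86, 72, 36, 11, 35, 83]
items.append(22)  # [86, 72, 36, 11, 35, 83, 22]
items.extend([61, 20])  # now [86, 72, 36, 11, 35, 83, 22, 61, 20]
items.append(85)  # [86, 72, 36, 11, 35, 83, 22, 61, 20, 85]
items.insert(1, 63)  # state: [86, 63, 72, 36, 11, 35, 83, 22, 61, 20, 85]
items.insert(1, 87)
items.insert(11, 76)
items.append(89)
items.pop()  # 89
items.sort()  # [11, 20, 22, 35, 36, 61, 63, 72, 76, 83, 85, 86, 87]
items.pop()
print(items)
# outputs [11, 20, 22, 35, 36, 61, 63, 72, 76, 83, 85, 86]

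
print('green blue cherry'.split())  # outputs ['green', 'blue', 'cherry']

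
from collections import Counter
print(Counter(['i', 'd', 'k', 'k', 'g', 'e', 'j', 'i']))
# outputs Counter({'i': 2, 'k': 2, 'd': 1, 'g': 1, 'e': 1, 'j': 1})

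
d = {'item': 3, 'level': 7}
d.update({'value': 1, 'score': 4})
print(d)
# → {'item': 3, 'level': 7, 'value': 1, 'score': 4}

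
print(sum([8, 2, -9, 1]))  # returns 2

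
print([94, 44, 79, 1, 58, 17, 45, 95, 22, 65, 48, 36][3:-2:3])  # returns [1, 45, 65]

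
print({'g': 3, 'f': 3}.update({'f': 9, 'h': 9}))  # None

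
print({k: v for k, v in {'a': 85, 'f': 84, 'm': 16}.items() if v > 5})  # {'a': 85, 'f': 84, 'm': 16}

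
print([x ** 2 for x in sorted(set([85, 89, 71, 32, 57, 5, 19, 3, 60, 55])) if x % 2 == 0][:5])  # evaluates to [1024, 3600]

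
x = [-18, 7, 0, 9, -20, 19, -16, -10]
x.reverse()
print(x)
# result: [-10, -16, 19, -20, 9, 0, 7, -18]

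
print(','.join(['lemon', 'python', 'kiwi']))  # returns lemon,python,kiwi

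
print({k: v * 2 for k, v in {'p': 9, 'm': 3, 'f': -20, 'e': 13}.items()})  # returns {'p': 18, 'm': 6, 'f': -40, 'e': 26}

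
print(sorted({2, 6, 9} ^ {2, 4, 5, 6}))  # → [4, 5, 9]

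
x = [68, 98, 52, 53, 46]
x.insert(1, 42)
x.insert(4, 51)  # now [68, 42, 98, 52, 51, 53, 46]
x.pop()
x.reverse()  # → [53, 51, 52, 98, 42, 68]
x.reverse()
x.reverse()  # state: [53, 51, 52, 98, 42, 68]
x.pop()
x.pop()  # 42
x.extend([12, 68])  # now [53, 51, 52, 98, 12, 68]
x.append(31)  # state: [53, 51, 52, 98, 12, 68, 31]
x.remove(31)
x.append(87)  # [53, 51, 52, 98, 12, 68, 87]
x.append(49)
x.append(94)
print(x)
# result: [53, 51, 52, 98, 12, 68, 87, 49, 94]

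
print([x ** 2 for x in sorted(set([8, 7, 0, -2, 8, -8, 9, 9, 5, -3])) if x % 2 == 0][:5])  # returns [64, 4, 0, 64]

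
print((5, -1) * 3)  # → (5, -1, 5, -1, 5, -1)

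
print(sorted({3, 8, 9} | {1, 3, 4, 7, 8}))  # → [1, 3, 4, 7, 8, 9]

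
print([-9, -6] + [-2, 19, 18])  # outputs [-9, -6, -2, 19, 18]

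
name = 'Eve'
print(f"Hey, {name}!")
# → Hey, Eve!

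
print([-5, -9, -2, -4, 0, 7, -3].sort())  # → None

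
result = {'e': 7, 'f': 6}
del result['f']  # {'e': 7}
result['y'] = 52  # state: {'e': 7, 'y': 52}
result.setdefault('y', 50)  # 52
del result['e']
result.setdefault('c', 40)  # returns 40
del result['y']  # {'c': 40}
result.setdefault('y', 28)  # 28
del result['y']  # {'c': 40}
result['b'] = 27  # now {'c': 40, 'b': 27}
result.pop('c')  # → 40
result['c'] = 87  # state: {'b': 27, 'c': 87}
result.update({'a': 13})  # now {'b': 27, 'c': 87, 'a': 13}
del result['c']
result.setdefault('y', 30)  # 30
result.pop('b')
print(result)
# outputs {'a': 13, 'y': 30}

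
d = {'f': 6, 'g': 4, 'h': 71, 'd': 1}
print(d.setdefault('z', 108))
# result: 108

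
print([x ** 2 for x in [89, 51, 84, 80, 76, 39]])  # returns [7921, 2601, 7056, 6400, 5776, 1521]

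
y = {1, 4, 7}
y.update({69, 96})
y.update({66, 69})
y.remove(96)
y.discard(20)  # {1, 4, 7, 66, 69}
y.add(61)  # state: {1, 4, 7, 61, 66, 69}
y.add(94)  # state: {1, 4, 7, 61, 66, 69, 94}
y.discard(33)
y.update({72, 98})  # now {1, 4, 7, 61, 66, 69, 72, 94, 98}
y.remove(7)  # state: {1, 4, 61, 66, 69, 72, 94, 98}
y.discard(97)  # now {1, 4, 61, 66, 69, 72, 94, 98}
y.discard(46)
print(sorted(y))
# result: [1, 4, 61, 66, 69, 72, 94, 98]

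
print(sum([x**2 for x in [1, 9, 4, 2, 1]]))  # 103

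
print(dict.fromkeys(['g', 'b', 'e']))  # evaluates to {'g': None, 'b': None, 'e': None}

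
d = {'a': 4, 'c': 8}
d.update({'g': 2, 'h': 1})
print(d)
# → {'a': 4, 'c': 8, 'g': 2, 'h': 1}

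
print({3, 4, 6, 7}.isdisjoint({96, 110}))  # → True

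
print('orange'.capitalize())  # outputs Orange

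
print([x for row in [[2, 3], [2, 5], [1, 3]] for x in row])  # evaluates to [2, 3, 2, 5, 1, 3]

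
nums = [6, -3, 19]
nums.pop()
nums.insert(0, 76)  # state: [76, 6, -3]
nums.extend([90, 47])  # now [76, 6, -3, 90, 47]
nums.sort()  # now [-3, 6, 47, 76, 90]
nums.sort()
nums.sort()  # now [-3, 6, 47, 76, 90]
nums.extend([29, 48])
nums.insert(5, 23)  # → [-3, 6, 47, 76, 90, 23, 29, 48]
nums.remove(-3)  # [6, 47, 76, 90, 23, 29, 48]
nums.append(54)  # [6, 47, 76, 90, 23, 29, 48, 54]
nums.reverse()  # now [54, 48, 29, 23, 90, 76, 47, 6]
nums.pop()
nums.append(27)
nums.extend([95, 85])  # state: [54, 48, 29, 23, 90, 76, 47, 27, 95, 85]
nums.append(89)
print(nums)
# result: [54, 48, 29, 23, 90, 76, 47, 27, 95, 85, 89]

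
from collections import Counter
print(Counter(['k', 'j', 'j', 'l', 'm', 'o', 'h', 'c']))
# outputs Counter({'j': 2, 'k': 1, 'l': 1, 'm': 1, 'o': 1, 'h': 1, 'c': 1})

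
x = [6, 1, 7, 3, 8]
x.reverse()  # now [8, 3, 7, 1, 6]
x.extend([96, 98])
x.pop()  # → 98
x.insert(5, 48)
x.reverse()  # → [96, 48, 6, 1, 7, 3, 8]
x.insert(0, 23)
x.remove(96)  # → [23, 48, 6, 1, 7, 3, 8]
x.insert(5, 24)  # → [23, 48, 6, 1, 7, 24, 3, 8]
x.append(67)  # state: [23, 48, 6, 1, 7, 24, 3, 8, 67]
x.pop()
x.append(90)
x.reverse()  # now [90, 8, 3, 24, 7, 1, 6, 48, 23]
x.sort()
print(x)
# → [1, 3, 6, 7, 8, 23, 24, 48, 90]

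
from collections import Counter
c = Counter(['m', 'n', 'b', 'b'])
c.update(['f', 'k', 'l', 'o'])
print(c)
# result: Counter({'b': 2, 'm': 1, 'n': 1, 'f': 1, 'k': 1, 'l': 1, 'o': 1})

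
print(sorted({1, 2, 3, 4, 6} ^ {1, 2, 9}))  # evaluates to [3, 4, 6, 9]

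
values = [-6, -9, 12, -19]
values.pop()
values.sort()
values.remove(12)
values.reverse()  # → [-6, -9]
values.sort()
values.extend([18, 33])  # [-9, -6, 18, 33]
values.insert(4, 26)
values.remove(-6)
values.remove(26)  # [-9, 18, 33]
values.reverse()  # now [33, 18, -9]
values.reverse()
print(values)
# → [-9, 18, 33]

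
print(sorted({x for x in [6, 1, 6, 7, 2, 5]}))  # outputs [1, 2, 5, 6, 7]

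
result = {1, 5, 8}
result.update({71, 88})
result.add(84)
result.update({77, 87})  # {1, 5, 8, 71, 77, 84, 87, 88}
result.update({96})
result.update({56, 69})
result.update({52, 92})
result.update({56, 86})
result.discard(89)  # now {1, 5, 8, 52, 56, 69, 71, 77, 84, 86, 87, 88, 92, 96}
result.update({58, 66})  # {1, 5, 8, 52, 56, 58, 66, 69, 71, 77, 84, 86, 87, 88, 92, 96}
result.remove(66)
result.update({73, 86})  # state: {1, 5, 8, 52, 56, 58, 69, 71, 73, 77, 84, 86, 87, 88, 92, 96}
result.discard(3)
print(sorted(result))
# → [1, 5, 8, 52, 56, 58, 69, 71, 73, 77, 84, 86, 87, 88, 92, 96]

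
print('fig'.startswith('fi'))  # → True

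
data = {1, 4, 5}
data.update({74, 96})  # {1, 4, 5, 74, 96}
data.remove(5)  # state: {1, 4, 74, 96}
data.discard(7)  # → {1, 4, 74, 96}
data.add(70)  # {1, 4, 70, 74, 96}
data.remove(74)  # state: {1, 4, 70, 96}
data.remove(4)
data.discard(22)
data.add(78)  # {1, 70, 78, 96}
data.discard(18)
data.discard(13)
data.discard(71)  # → {1, 70, 78, 96}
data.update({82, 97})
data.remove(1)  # {70, 78, 82, 96, 97}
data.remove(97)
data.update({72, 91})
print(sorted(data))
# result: [70, 72, 78, 82, 91, 96]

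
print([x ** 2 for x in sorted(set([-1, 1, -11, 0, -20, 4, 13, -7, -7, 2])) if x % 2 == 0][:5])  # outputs [400, 0, 4, 16]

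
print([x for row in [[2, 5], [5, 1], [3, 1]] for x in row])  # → [2, 5, 5, 1, 3, 1]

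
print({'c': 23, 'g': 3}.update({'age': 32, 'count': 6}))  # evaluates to None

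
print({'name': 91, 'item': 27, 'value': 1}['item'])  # 27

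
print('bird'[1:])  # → ird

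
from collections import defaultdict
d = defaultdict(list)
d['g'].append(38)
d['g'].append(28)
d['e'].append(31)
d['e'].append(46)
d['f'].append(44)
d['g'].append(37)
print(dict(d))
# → {'g': [38, 28, 37], 'e': [31, 46], 'f': [44]}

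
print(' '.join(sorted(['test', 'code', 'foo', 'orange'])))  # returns code foo orange test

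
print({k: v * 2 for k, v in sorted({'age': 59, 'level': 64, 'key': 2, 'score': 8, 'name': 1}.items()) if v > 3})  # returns {'age': 118, 'level': 128, 'score': 16}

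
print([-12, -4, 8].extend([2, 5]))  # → None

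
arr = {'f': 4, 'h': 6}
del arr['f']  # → {'h': 6}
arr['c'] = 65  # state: {'h': 6, 'c': 65}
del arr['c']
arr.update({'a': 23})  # {'h': 6, 'a': 23}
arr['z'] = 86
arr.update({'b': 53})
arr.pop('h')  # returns 6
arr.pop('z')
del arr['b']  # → {'a': 23}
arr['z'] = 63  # {'a': 23, 'z': 63}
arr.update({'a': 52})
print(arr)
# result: {'a': 52, 'z': 63}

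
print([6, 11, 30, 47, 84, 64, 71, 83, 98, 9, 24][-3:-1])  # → [98, 9]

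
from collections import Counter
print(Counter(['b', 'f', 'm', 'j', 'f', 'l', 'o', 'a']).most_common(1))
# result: [('f', 2)]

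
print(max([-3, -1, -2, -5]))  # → -1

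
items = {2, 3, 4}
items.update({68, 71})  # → {2, 3, 4, 68, 71}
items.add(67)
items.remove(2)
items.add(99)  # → {3, 4, 67, 68, 71, 99}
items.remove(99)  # {3, 4, 67, 68, 71}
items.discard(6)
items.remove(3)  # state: {4, 67, 68, 71}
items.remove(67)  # {4, 68, 71}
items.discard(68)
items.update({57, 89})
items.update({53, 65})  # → {4, 53, 57, 65, 71, 89}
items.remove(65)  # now {4, 53, 57, 71, 89}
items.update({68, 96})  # {4, 53, 57, 68, 71, 89, 96}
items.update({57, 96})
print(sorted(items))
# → [4, 53, 57, 68, 71, 89, 96]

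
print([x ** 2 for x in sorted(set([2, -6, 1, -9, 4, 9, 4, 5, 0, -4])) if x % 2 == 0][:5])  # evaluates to [36, 16, 0, 4, 16]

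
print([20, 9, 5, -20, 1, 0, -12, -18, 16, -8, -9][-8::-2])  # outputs [-20, 9]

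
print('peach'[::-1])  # hcaep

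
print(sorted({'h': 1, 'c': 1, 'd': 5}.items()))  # [('c', 1), ('d', 5), ('h', 1)]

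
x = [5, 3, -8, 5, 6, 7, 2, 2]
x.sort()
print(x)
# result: [-8, 2, 2, 3, 5, 5, 6, 7]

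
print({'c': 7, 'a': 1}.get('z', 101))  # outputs 101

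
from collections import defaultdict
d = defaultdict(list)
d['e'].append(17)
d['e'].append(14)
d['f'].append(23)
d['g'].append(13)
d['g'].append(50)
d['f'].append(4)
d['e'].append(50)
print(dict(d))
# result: {'e': [17, 14, 50], 'f': [23, 4], 'g': [13, 50]}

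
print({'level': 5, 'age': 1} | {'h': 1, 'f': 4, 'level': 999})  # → {'level': 999, 'age': 1, 'h': 1, 'f': 4}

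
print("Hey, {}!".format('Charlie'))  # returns Hey, Charlie!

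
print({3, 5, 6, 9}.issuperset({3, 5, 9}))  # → True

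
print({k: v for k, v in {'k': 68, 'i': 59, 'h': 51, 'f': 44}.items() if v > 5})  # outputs {'k': 68, 'i': 59, 'h': 51, 'f': 44}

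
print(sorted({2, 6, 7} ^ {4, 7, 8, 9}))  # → [2, 4, 6, 8, 9]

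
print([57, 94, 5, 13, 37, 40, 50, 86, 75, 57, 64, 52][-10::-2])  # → [5, 57]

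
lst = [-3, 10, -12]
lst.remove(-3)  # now [10, -12]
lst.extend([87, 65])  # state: [10, -12, 87, 65]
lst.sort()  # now [-12, 10, 65, 87]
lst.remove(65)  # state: [-12, 10, 87]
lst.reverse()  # [87, 10, -12]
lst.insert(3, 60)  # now [87, 10, -12, 60]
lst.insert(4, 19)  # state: [87, 10, -12, 60, 19]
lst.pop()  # 19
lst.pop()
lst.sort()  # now [-12, 10, 87]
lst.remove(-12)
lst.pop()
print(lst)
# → [10]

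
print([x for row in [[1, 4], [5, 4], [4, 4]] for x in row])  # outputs [1, 4, 5, 4, 4, 4]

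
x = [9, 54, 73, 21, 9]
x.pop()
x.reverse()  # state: [21, 73, 54, 9]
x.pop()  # 9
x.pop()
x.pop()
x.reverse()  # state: [21]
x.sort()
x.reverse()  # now [21]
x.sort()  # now [21]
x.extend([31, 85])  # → [21, 31, 85]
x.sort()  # [21, 31, 85]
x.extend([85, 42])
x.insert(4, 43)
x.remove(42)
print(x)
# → [21, 31, 85, 85, 43]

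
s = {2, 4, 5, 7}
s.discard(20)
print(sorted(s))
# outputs [2, 4, 5, 7]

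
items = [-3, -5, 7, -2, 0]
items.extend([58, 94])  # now [-3, -5, 7, -2, 0, 58, 94]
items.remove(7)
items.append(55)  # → [-3, -5, -2, 0, 58, 94, 55]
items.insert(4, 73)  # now [-3, -5, -2, 0, 73, 58, 94, 55]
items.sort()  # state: [-5, -3, -2, 0, 55, 58, 73, 94]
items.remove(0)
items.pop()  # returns 94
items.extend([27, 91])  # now [-5, -3, -2, 55, 58, 73, 27, 91]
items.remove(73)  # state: [-5, -3, -2, 55, 58, 27, 91]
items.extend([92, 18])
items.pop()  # 18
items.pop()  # 92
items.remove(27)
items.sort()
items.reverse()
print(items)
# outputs [91, 58, 55, -2, -3, -5]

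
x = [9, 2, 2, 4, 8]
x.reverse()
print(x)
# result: [8, 4, 2, 2, 9]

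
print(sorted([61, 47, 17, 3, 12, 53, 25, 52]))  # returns [3, 12, 17, 25, 47, 52, 53, 61]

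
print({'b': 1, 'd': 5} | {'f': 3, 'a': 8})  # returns {'b': 1, 'd': 5, 'f': 3, 'a': 8}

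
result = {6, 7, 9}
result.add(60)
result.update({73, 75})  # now {6, 7, 9, 60, 73, 75}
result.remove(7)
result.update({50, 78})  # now {6, 9, 50, 60, 73, 75, 78}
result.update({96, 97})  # {6, 9, 50, 60, 73, 75, 78, 96, 97}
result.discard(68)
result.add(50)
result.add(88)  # {6, 9, 50, 60, 73, 75, 78, 88, 96, 97}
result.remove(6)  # {9, 50, 60, 73, 75, 78, 88, 96, 97}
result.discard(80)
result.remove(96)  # {9, 50, 60, 73, 75, 78, 88, 97}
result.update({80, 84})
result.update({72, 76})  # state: {9, 50, 60, 72, 73, 75, 76, 78, 80, 84, 88, 97}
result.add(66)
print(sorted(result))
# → [9, 50, 60, 66, 72, 73, 75, 76, 78, 80, 84, 88, 97]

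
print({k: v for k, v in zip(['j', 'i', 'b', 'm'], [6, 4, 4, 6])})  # {'j': 6, 'i': 4, 'b': 4, 'm': 6}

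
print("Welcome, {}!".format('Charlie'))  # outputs Welcome, Charlie!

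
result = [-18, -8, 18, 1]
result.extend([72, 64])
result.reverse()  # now [64, 72, 1, 18, -8, -18]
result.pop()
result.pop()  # -8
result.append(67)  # [64, 72, 1, 18, 67]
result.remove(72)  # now [64, 1, 18, 67]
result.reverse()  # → [67, 18, 1, 64]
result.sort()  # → [1, 18, 64, 67]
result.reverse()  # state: [67, 64, 18, 1]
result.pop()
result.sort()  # [18, 64, 67]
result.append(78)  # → [18, 64, 67, 78]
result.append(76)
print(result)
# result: [18, 64, 67, 78, 76]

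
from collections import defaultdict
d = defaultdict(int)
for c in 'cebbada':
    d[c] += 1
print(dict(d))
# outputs {'c': 1, 'e': 1, 'b': 2, 'a': 2, 'd': 1}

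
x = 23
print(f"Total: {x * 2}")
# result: Total: 46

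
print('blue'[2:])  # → ue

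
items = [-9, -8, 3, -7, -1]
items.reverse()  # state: [-1, -7, 3, -8, -9]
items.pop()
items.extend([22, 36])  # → [-1, -7, 3, -8, 22, 36]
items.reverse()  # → [36, 22, -8, 3, -7, -1]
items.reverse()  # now [-1, -7, 3, -8, 22, 36]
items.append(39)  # [-1, -7, 3, -8, 22, 36, 39]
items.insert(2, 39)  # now [-1, -7, 39, 3, -8, 22, 36, 39]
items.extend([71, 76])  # [-1, -7, 39, 3, -8, 22, 36, 39, 71, 76]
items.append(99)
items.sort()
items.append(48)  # [-8, -7, -1, 3, 22, 36, 39, 39, 71, 76, 99, 48]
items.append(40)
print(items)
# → [-8, -7, -1, 3, 22, 36, 39, 39, 71, 76, 99, 48, 40]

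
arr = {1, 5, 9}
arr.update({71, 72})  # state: {1, 5, 9, 71, 72}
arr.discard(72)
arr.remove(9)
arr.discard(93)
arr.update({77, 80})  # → {1, 5, 71, 77, 80}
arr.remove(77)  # {1, 5, 71, 80}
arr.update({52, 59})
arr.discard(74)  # {1, 5, 52, 59, 71, 80}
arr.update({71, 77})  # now {1, 5, 52, 59, 71, 77, 80}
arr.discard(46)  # {1, 5, 52, 59, 71, 77, 80}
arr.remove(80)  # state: {1, 5, 52, 59, 71, 77}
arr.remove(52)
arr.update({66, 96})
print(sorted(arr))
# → [1, 5, 59, 66, 71, 77, 96]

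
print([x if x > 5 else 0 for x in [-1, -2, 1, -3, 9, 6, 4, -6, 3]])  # [0, 0, 0, 0, 9, 6, 0, 0, 0]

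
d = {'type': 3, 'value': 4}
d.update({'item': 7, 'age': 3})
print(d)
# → {'type': 3, 'value': 4, 'item': 7, 'age': 3}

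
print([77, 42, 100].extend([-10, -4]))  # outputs None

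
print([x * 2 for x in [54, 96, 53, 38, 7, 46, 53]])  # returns [108, 192, 106, 76, 14, 92, 106]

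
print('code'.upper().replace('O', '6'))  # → C6DE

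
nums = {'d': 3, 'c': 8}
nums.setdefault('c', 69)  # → 8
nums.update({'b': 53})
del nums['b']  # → {'d': 3, 'c': 8}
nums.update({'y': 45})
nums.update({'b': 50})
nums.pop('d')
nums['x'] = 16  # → {'c': 8, 'y': 45, 'b': 50, 'x': 16}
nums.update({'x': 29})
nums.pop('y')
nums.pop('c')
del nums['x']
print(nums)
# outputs {'b': 50}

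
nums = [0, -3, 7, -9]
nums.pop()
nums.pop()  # 7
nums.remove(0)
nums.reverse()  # [-3]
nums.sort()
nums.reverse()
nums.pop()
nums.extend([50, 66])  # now [50, 66]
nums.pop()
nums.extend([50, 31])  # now [50, 50, 31]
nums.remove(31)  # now [50, 50]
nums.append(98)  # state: [50, 50, 98]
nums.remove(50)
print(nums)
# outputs [50, 98]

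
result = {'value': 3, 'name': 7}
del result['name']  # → {'value': 3}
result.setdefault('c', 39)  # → 39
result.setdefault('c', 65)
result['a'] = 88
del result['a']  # {'value': 3, 'c': 39}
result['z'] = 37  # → {'value': 3, 'c': 39, 'z': 37}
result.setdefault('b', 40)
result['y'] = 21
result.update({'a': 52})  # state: {'value': 3, 'c': 39, 'z': 37, 'b': 40, 'y': 21, 'a': 52}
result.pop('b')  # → 40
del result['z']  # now {'value': 3, 'c': 39, 'y': 21, 'a': 52}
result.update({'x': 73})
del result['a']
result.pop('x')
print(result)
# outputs {'value': 3, 'c': 39, 'y': 21}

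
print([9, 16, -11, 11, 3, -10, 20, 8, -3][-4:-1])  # [-10, 20, 8]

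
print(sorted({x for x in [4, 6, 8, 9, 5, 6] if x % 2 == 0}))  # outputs [4, 6, 8]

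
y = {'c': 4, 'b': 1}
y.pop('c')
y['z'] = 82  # {'b': 1, 'z': 82}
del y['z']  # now {'b': 1}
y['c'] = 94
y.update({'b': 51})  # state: {'b': 51, 'c': 94}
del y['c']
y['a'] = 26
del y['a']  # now {'b': 51}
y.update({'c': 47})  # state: {'b': 51, 'c': 47}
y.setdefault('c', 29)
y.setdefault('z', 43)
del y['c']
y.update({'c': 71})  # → {'b': 51, 'z': 43, 'c': 71}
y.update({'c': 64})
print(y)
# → {'b': 51, 'z': 43, 'c': 64}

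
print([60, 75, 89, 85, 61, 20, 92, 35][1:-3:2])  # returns [75, 85]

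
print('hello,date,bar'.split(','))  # ['hello', 'date', 'bar']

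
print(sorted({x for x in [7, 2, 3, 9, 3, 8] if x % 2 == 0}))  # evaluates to [2, 8]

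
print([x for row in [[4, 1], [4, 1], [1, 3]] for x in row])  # [4, 1, 4, 1, 1, 3]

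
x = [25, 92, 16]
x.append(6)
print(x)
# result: [25, 92, 16, 6]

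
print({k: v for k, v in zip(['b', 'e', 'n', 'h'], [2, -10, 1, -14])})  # {'b': 2, 'e': -10, 'n': 1, 'h': -14}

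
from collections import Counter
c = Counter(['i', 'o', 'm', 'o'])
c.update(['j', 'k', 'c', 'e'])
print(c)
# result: Counter({'o': 2, 'i': 1, 'm': 1, 'j': 1, 'k': 1, 'c': 1, 'e': 1})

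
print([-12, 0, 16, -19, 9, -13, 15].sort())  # None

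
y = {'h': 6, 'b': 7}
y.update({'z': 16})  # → {'h': 6, 'b': 7, 'z': 16}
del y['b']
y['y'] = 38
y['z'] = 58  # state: {'h': 6, 'z': 58, 'y': 38}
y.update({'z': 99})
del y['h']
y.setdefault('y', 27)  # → 38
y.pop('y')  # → 38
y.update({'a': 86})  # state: {'z': 99, 'a': 86}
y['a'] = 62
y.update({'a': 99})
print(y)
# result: {'z': 99, 'a': 99}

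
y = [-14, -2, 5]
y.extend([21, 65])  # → [-14, -2, 5, 21, 65]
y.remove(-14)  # [-2, 5, 21, 65]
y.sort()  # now [-2, 5, 21, 65]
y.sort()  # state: [-2, 5, 21, 65]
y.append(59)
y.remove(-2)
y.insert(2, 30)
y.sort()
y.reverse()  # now [65, 59, 30, 21, 5]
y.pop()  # 5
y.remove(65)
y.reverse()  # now [21, 30, 59]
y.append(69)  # [21, 30, 59, 69]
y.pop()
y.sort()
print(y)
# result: [21, 30, 59]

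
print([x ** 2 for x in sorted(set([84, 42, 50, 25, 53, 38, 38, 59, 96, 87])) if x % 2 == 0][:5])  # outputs [1444, 1764, 2500, 7056, 9216]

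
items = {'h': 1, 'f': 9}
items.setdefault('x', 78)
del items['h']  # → {'f': 9, 'x': 78}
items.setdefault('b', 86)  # 86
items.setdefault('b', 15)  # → 86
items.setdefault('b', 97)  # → 86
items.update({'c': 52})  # {'f': 9, 'x': 78, 'b': 86, 'c': 52}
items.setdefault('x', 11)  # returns 78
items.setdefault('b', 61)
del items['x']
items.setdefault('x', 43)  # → 43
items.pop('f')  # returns 9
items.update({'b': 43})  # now {'b': 43, 'c': 52, 'x': 43}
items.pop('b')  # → 43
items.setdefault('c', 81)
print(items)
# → {'c': 52, 'x': 43}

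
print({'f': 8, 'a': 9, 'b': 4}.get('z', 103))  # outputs 103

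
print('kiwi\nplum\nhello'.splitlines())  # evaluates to ['kiwi', 'plum', 'hello']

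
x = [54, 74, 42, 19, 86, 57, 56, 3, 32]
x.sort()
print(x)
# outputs [3, 19, 32, 42, 54, 56, 57, 74, 86]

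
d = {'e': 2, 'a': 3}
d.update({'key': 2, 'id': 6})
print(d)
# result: {'e': 2, 'a': 3, 'key': 2, 'id': 6}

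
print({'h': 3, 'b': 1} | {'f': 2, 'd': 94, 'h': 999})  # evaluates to {'h': 999, 'b': 1, 'f': 2, 'd': 94}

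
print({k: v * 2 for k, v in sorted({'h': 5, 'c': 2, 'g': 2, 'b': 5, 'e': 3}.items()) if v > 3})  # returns {'b': 10, 'h': 10}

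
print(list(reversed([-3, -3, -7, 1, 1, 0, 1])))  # [1, 0, 1, 1, -7, -3, -3]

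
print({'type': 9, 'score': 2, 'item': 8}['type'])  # 9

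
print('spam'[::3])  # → sm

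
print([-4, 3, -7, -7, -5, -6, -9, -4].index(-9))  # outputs 6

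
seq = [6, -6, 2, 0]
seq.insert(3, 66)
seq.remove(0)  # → [6, -6, 2, 66]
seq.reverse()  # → [66, 2, -6, 6]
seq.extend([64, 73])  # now [66, 2, -6, 6, 64, 73]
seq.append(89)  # [66, 2, -6, 6, 64, 73, 89]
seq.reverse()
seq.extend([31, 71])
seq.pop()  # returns 71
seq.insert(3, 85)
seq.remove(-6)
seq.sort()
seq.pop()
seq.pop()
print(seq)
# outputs [2, 6, 31, 64, 66, 73]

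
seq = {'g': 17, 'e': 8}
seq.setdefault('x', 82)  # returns 82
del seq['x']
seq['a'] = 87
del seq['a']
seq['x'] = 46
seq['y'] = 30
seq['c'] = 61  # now {'g': 17, 'e': 8, 'x': 46, 'y': 30, 'c': 61}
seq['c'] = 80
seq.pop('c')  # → 80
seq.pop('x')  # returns 46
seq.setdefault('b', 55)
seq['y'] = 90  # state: {'g': 17, 'e': 8, 'y': 90, 'b': 55}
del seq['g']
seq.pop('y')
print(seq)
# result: {'e': 8, 'b': 55}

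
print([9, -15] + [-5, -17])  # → [9, -15, -5, -17]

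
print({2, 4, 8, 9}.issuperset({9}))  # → True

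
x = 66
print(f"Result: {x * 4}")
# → Result: 264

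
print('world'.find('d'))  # 4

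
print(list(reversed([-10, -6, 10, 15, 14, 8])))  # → [8, 14, 15, 10, -6, -10]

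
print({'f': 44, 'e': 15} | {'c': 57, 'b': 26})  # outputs {'f': 44, 'e': 15, 'c': 57, 'b': 26}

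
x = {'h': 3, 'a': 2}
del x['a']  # {'h': 3}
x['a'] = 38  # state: {'h': 3, 'a': 38}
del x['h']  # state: {'a': 38}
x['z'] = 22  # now {'a': 38, 'z': 22}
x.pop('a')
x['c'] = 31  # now {'z': 22, 'c': 31}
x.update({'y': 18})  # {'z': 22, 'c': 31, 'y': 18}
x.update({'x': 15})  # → {'z': 22, 'c': 31, 'y': 18, 'x': 15}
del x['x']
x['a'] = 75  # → {'z': 22, 'c': 31, 'y': 18, 'a': 75}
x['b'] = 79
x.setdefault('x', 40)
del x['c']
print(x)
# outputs {'z': 22, 'y': 18, 'a': 75, 'b': 79, 'x': 40}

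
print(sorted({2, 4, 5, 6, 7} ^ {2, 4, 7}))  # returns [5, 6]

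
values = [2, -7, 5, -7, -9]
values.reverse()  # [-9, -7, 5, -7, 2]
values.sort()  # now [-9, -7, -7, 2, 5]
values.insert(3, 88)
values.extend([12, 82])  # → [-9, -7, -7, 88, 2, 5, 12, 82]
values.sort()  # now [-9, -7, -7, 2, 5, 12, 82, 88]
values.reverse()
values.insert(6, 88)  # [88, 82, 12, 5, 2, -7, 88, -7, -9]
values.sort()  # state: [-9, -7, -7, 2, 5, 12, 82, 88, 88]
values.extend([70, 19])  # [-9, -7, -7, 2, 5, 12, 82, 88, 88, 70, 19]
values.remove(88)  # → [-9, -7, -7, 2, 5, 12, 82, 88, 70, 19]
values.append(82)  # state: [-9, -7, -7, 2, 5, 12, 82, 88, 70, 19, 82]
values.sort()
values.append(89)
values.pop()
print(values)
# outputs [-9, -7, -7, 2, 5, 12, 19, 70, 82, 82, 88]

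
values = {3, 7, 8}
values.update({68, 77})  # {3, 7, 8, 68, 77}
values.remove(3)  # {7, 8, 68, 77}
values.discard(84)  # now {7, 8, 68, 77}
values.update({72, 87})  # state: {7, 8, 68, 72, 77, 87}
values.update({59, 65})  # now {7, 8, 59, 65, 68, 72, 77, 87}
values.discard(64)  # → {7, 8, 59, 65, 68, 72, 77, 87}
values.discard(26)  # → {7, 8, 59, 65, 68, 72, 77, 87}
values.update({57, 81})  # {7, 8, 57, 59, 65, 68, 72, 77, 81, 87}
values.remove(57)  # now {7, 8, 59, 65, 68, 72, 77, 81, 87}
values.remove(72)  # {7, 8, 59, 65, 68, 77, 81, 87}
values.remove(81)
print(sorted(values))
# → [7, 8, 59, 65, 68, 77, 87]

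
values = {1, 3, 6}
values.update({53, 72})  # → {1, 3, 6, 53, 72}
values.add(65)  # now {1, 3, 6, 53, 65, 72}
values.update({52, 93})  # {1, 3, 6, 52, 53, 65, 72, 93}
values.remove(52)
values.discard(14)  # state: {1, 3, 6, 53, 65, 72, 93}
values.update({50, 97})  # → {1, 3, 6, 50, 53, 65, 72, 93, 97}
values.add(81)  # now {1, 3, 6, 50, 53, 65, 72, 81, 93, 97}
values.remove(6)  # {1, 3, 50, 53, 65, 72, 81, 93, 97}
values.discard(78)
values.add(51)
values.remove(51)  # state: {1, 3, 50, 53, 65, 72, 81, 93, 97}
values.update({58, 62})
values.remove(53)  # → {1, 3, 50, 58, 62, 65, 72, 81, 93, 97}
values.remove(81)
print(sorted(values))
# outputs [1, 3, 50, 58, 62, 65, 72, 93, 97]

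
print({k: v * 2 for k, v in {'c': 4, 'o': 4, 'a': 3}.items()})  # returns {'c': 8, 'o': 8, 'a': 6}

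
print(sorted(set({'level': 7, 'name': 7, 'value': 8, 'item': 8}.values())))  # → [7, 8]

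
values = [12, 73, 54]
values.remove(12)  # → [73, 54]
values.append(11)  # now [73, 54, 11]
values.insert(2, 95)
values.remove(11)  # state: [73, 54, 95]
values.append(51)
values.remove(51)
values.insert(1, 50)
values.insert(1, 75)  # [73, 75, 50, 54, 95]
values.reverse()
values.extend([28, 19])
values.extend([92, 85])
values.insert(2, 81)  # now [95, 54, 81, 50, 75, 73, 28, 19, 92, 85]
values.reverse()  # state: [85, 92, 19, 28, 73, 75, 50, 81, 54, 95]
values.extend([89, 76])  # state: [85, 92, 19, 28, 73, 75, 50, 81, 54, 95, 89, 76]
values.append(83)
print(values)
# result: [85, 92, 19, 28, 73, 75, 50, 81, 54, 95, 89, 76, 83]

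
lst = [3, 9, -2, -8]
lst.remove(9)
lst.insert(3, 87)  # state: [3, -2, -8, 87]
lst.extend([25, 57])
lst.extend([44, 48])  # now [3, -2, -8, 87, 25, 57, 44, 48]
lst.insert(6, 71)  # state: [3, -2, -8, 87, 25, 57, 71, 44, 48]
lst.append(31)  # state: [3, -2, -8, 87, 25, 57, 71, 44, 48, 31]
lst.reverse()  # [31, 48, 44, 71, 57, 25, 87, -8, -2, 3]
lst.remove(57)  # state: [31, 48, 44, 71, 25, 87, -8, -2, 3]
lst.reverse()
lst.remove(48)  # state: [3, -2, -8, 87, 25, 71, 44, 31]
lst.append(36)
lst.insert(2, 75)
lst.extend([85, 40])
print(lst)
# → [3, -2, 75, -8, 87, 25, 71, 44, 31, 36, 85, 40]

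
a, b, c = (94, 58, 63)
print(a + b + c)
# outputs 215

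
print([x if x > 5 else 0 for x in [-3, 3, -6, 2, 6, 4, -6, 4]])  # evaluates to [0, 0, 0, 0, 6, 0, 0, 0]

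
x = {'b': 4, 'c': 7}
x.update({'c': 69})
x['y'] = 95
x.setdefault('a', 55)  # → 55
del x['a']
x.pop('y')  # 95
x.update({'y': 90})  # {'b': 4, 'c': 69, 'y': 90}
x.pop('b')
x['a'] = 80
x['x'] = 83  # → {'c': 69, 'y': 90, 'a': 80, 'x': 83}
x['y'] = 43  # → {'c': 69, 'y': 43, 'a': 80, 'x': 83}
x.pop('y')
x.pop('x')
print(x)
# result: {'c': 69, 'a': 80}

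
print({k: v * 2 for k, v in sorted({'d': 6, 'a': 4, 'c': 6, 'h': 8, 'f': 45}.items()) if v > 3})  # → {'a': 8, 'c': 12, 'd': 12, 'f': 90, 'h': 16}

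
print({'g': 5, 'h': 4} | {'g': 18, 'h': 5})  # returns {'g': 18, 'h': 5}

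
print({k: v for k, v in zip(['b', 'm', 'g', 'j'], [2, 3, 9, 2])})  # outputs {'b': 2, 'm': 3, 'g': 9, 'j': 2}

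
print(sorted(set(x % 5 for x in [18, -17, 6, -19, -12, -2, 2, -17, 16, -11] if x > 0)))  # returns [1, 2, 3]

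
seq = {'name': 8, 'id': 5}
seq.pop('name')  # 8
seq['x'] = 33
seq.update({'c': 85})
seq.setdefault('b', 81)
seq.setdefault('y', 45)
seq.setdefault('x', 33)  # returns 33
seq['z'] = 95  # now {'id': 5, 'x': 33, 'c': 85, 'b': 81, 'y': 45, 'z': 95}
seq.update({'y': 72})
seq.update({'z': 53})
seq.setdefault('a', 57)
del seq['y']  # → {'id': 5, 'x': 33, 'c': 85, 'b': 81, 'z': 53, 'a': 57}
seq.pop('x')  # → 33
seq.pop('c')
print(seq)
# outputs {'id': 5, 'b': 81, 'z': 53, 'a': 57}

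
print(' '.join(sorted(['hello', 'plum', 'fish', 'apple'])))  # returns apple fish hello plum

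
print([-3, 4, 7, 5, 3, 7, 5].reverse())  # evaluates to None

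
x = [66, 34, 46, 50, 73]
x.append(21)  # [66, 34, 46, 50, 73, 21]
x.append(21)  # [66, 34, 46, 50, 73, 21, 21]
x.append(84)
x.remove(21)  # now [66, 34, 46, 50, 73, 21, 84]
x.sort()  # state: [21, 34, 46, 50, 66, 73, 84]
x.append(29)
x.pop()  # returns 29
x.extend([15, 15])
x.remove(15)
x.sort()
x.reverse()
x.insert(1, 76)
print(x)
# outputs [84, 76, 73, 66, 50, 46, 34, 21, 15]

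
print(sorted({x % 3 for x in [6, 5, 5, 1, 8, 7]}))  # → [0, 1, 2]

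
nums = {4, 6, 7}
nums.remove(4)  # {6, 7}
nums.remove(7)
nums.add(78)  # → {6, 78}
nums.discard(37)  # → {6, 78}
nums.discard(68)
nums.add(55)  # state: {6, 55, 78}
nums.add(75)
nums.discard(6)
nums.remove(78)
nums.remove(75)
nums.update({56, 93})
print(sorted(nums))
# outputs [55, 56, 93]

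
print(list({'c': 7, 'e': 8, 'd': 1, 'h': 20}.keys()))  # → ['c', 'e', 'd', 'h']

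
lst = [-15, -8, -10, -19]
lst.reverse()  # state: [-19, -10, -8, -15]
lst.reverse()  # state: [-15, -8, -10, -19]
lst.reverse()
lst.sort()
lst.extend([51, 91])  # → [-19, -15, -10, -8, 51, 91]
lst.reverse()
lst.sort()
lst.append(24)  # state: [-19, -15, -10, -8, 51, 91, 24]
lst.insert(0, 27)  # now [27, -19, -15, -10, -8, 51, 91, 24]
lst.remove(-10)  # [27, -19, -15, -8, 51, 91, 24]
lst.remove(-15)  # [27, -19, -8, 51, 91, 24]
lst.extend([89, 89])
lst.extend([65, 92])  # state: [27, -19, -8, 51, 91, 24, 89, 89, 65, 92]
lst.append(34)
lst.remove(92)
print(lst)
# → [27, -19, -8, 51, 91, 24, 89, 89, 65, 34]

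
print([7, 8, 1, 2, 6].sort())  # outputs None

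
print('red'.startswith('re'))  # True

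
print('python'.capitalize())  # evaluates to Python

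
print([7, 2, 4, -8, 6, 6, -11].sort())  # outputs None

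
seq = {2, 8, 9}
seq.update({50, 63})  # {2, 8, 9, 50, 63}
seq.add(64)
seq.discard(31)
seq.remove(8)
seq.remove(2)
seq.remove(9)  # {50, 63, 64}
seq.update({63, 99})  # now {50, 63, 64, 99}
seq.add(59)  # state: {50, 59, 63, 64, 99}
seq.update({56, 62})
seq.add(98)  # {50, 56, 59, 62, 63, 64, 98, 99}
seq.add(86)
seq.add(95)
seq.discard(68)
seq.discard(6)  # {50, 56, 59, 62, 63, 64, 86, 95, 98, 99}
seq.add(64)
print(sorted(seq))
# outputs [50, 56, 59, 62, 63, 64, 86, 95, 98, 99]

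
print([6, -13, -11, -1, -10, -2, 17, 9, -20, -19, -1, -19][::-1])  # [-19, -1, -19, -20, 9, 17, -2, -10, -1, -11, -13, 6]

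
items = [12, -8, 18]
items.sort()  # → [-8, 12, 18]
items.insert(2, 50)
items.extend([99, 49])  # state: [-8, 12, 50, 18, 99, 49]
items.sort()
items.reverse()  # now [99, 50, 49, 18, 12, -8]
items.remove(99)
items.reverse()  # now [-8, 12, 18, 49, 50]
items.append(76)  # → [-8, 12, 18, 49, 50, 76]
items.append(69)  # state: [-8, 12, 18, 49, 50, 76, 69]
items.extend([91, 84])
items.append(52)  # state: [-8, 12, 18, 49, 50, 76, 69, 91, 84, 52]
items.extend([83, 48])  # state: [-8, 12, 18, 49, 50, 76, 69, 91, 84, 52, 83, 48]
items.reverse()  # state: [48, 83, 52, 84, 91, 69, 76, 50, 49, 18, 12, -8]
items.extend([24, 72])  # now [48, 83, 52, 84, 91, 69, 76, 50, 49, 18, 12, -8, 24, 72]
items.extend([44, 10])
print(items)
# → [48, 83, 52, 84, 91, 69, 76, 50, 49, 18, 12, -8, 24, 72, 44, 10]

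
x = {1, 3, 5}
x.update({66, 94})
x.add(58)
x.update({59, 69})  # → {1, 3, 5, 58, 59, 66, 69, 94}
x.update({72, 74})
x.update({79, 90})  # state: {1, 3, 5, 58, 59, 66, 69, 72, 74, 79, 90, 94}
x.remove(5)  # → {1, 3, 58, 59, 66, 69, 72, 74, 79, 90, 94}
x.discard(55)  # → {1, 3, 58, 59, 66, 69, 72, 74, 79, 90, 94}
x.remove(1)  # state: {3, 58, 59, 66, 69, 72, 74, 79, 90, 94}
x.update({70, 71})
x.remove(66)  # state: {3, 58, 59, 69, 70, 71, 72, 74, 79, 90, 94}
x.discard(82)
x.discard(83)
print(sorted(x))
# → [3, 58, 59, 69, 70, 71, 72, 74, 79, 90, 94]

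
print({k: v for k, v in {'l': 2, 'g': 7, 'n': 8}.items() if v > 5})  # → {'g': 7, 'n': 8}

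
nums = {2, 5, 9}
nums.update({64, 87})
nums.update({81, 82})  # {2, 5, 9, 64, 81, 82, 87}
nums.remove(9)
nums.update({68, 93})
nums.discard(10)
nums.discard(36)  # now {2, 5, 64, 68, 81, 82, 87, 93}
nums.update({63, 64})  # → {2, 5, 63, 64, 68, 81, 82, 87, 93}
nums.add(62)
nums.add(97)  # {2, 5, 62, 63, 64, 68, 81, 82, 87, 93, 97}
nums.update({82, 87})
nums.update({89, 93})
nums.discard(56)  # {2, 5, 62, 63, 64, 68, 81, 82, 87, 89, 93, 97}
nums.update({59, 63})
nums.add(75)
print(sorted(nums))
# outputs [2, 5, 59, 62, 63, 64, 68, 75, 81, 82, 87, 89, 93, 97]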